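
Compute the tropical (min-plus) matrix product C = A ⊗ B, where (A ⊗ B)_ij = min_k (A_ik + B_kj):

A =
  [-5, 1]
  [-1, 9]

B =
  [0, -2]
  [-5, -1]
A ⊗ B =
  [-5, -7]
  [-1, -3]

Apply the min-plus product entry-by-entry:
  C[0][0] = min over k of (A[0][0] + B[0][0] = -5 + 0 = -5, A[0][1] + B[1][0] = 1 + -5 = -4) = -5 (attained at k = 0)
  C[0][1] = min over k of (A[0][0] + B[0][1] = -5 + -2 = -7, A[0][1] + B[1][1] = 1 + -1 = 0) = -7 (attained at k = 0)
  C[1][0] = min over k of (A[1][0] + B[0][0] = -1 + 0 = -1, A[1][1] + B[1][0] = 9 + -5 = 4) = -1 (attained at k = 0)
  C[1][1] = min over k of (A[1][0] + B[0][1] = -1 + -2 = -3, A[1][1] + B[1][1] = 9 + -1 = 8) = -3 (attained at k = 0)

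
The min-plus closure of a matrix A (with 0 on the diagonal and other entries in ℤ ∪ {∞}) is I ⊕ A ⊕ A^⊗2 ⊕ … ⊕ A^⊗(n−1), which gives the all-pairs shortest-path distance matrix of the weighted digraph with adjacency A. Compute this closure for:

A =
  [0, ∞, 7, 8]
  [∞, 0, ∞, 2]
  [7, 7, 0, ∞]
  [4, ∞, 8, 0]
Closure =
  [0, 14, 7, 8]
  [6, 0, 10, 2]
  [7, 7, 0, 9]
  [4, 15, 8, 0]

This is the Floyd-Warshall all-pairs shortest-path computation. For each intermediate vertex k = 0, 1, …, 3, update dist[i][j] ← min(dist[i][j], dist[i][k] + dist[k][j]). The final matrix gives, for each (i, j), the minimum total weight of any directed path from i to j (possibly empty when i = j).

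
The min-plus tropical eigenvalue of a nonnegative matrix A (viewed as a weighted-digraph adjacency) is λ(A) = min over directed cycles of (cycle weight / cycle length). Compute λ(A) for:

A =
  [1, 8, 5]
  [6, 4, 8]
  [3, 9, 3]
λ(A) = 1

Enumerate directed cycles and compute their means (weight / length). Sample:
  cycle 0 → 0: weight = 1, length = 1, mean = 1/1 ≈ 1.000
  cycle 1 → 1: weight = 4, length = 1, mean = 4/1 ≈ 4.000
  cycle 2 → 2: weight = 3, length = 1, mean = 3/1 ≈ 3.000
  cycle 0 → 1 → 0: weight = 14, length = 2, mean = 14/2 ≈ 7.000
  cycle 0 → 2 → 0: weight = 8, length = 2, mean = 8/2 ≈ 4.000
  cycle 1 → 0 → 1: weight = 14, length = 2, mean = 14/2 ≈ 7.000
Minimum mean = 1.000, attained e.g. along the cycle 0 → 0 with weight 1 and length 1. So λ(A) = 1/1 = 1.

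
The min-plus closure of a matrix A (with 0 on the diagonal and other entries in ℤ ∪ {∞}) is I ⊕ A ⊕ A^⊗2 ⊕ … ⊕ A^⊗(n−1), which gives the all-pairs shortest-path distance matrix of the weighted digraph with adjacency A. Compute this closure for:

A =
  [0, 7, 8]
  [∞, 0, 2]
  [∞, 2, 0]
Closure =
  [0, 7, 8]
  [∞, 0, 2]
  [∞, 2, 0]

This is the Floyd-Warshall all-pairs shortest-path computation. For each intermediate vertex k = 0, 1, …, 2, update dist[i][j] ← min(dist[i][j], dist[i][k] + dist[k][j]). The final matrix gives, for each (i, j), the minimum total weight of any directed path from i to j (possibly empty when i = j).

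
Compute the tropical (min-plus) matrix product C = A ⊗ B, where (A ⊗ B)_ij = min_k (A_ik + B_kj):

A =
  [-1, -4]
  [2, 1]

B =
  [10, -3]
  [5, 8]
A ⊗ B =
  [1, -4]
  [6, -1]

Apply the min-plus product entry-by-entry:
  C[0][0] = min over k of (A[0][0] + B[0][0] = -1 + 10 = 9, A[0][1] + B[1][0] = -4 + 5 = 1) = 1 (attained at k = 1)
  C[0][1] = min over k of (A[0][0] + B[0][1] = -1 + -3 = -4, A[0][1] + B[1][1] = -4 + 8 = 4) = -4 (attained at k = 0)
  C[1][0] = min over k of (A[1][0] + B[0][0] = 2 + 10 = 12, A[1][1] + B[1][0] = 1 + 5 = 6) = 6 (attained at k = 1)
  C[1][1] = min over k of (A[1][0] + B[0][1] = 2 + -3 = -1, A[1][1] + B[1][1] = 1 + 8 = 9) = -1 (attained at k = 0)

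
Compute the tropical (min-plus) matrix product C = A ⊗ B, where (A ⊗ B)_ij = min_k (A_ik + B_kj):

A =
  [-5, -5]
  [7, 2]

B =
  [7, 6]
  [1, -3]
A ⊗ B =
  [-4, -8]
  [3, -1]

Apply the min-plus product entry-by-entry:
  C[0][0] = min over k of (A[0][0] + B[0][0] = -5 + 7 = 2, A[0][1] + B[1][0] = -5 + 1 = -4) = -4 (attained at k = 1)
  C[0][1] = min over k of (A[0][0] + B[0][1] = -5 + 6 = 1, A[0][1] + B[1][1] = -5 + -3 = -8) = -8 (attained at k = 1)
  C[1][0] = min over k of (A[1][0] + B[0][0] = 7 + 7 = 14, A[1][1] + B[1][0] = 2 + 1 = 3) = 3 (attained at k = 1)
  C[1][1] = min over k of (A[1][0] + B[0][1] = 7 + 6 = 13, A[1][1] + B[1][1] = 2 + -3 = -1) = -1 (attained at k = 1)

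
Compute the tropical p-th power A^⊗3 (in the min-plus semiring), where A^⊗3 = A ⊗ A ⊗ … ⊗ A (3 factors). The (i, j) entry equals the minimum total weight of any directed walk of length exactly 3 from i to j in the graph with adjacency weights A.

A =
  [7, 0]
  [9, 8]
A^⊗3 =
  [16, 9]
  [18, 16]

Each entry (A^⊗3)_ij equals the minimum over all length-3 walks i = v_0 → v_1 → … → v_3 = j of Σ_t A[v_t][v_{t+1}]. For example, for (i, j) = (0, 1) we minimise over 4 possible intermediate vertex sequences; the minimum is 9, attained along the walk 0 → 1 → 0 → 1.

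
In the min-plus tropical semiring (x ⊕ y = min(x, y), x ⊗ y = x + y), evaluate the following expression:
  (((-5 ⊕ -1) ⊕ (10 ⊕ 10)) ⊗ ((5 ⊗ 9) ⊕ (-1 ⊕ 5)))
(((-5 ⊕ -1) ⊕ (10 ⊕ 10)) ⊗ ((5 ⊗ 9) ⊕ (-1 ⊕ 5))) = -6

Expand innermost to outermost. Recall ⊕ takes the minimum of its arguments and ⊗ takes their sum. Working out the expression (((-5 ⊕ -1) ⊕ (10 ⊕ 10)) ⊗ ((5 ⊗ 9) ⊕ (-1 ⊕ 5))) gives -6.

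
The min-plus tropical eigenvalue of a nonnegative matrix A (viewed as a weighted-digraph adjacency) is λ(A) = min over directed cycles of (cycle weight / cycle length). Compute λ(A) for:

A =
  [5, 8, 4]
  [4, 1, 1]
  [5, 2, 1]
λ(A) = 1

Enumerate directed cycles and compute their means (weight / length). Sample:
  cycle 0 → 0: weight = 5, length = 1, mean = 5/1 ≈ 5.000
  cycle 1 → 1: weight = 1, length = 1, mean = 1/1 ≈ 1.000
  cycle 2 → 2: weight = 1, length = 1, mean = 1/1 ≈ 1.000
  cycle 0 → 1 → 0: weight = 12, length = 2, mean = 12/2 ≈ 6.000
  cycle 0 → 2 → 0: weight = 9, length = 2, mean = 9/2 ≈ 4.500
  cycle 1 → 0 → 1: weight = 12, length = 2, mean = 12/2 ≈ 6.000
Minimum mean = 1.000, attained e.g. along the cycle 1 → 1 with weight 1 and length 1. So λ(A) = 1/1 = 1.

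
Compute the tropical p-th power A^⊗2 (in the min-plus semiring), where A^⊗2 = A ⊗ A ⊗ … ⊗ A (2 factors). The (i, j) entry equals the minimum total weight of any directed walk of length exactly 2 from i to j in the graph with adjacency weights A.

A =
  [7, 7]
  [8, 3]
A^⊗2 =
  [14, 10]
  [11, 6]

Each entry (A^⊗2)_ij equals the minimum over all length-2 walks i = v_0 → v_1 → … → v_2 = j of Σ_t A[v_t][v_{t+1}]. For example, for (i, j) = (0, 1) we minimise over 2 possible intermediate vertex sequences; the minimum is 10, attained along the walk 0 → 1 → 1.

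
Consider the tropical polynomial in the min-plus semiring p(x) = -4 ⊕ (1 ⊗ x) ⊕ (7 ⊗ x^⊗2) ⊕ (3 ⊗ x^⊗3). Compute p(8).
p(8) = -4

A tropical monomial a ⊗ x^⊗i evaluates to a + i · x. Evaluating each term at x = 8:
  Term 0 contributes -4 + 0 · 8 = -4
  Term 1 contributes 1 + 1 · 8 = 9
  Term 2 contributes 7 + 2 · 8 = 23
  Term 3 contributes 3 + 3 · 8 = 27
p(8) = ⊕ of these = min[-4, 9, 23, 27] = -4.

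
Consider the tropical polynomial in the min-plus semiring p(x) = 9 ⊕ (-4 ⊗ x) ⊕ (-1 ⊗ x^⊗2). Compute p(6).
p(6) = 2

A tropical monomial a ⊗ x^⊗i evaluates to a + i · x. Evaluating each term at x = 6:
  Term 0 contributes 9 + 0 · 6 = 9
  Term 1 contributes -4 + 1 · 6 = 2
  Term 2 contributes -1 + 2 · 6 = 11
p(6) = ⊕ of these = min[9, 2, 11] = 2.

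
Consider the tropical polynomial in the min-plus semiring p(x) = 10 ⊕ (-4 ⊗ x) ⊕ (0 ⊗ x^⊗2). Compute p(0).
p(0) = -4

A tropical monomial a ⊗ x^⊗i evaluates to a + i · x. Evaluating each term at x = 0:
  Term 0 contributes 10 + 0 · 0 = 10
  Term 1 contributes -4 + 1 · 0 = -4
  Term 2 contributes 0 + 2 · 0 = 0
p(0) = ⊕ of these = min[10, -4, 0] = -4.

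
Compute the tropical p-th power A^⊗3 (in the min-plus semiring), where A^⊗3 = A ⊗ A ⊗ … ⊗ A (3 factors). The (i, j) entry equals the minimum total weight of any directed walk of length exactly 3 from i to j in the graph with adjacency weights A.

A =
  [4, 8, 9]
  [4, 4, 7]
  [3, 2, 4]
A^⊗3 =
  [12, 15, 17]
  [12, 12, 15]
  [10, 10, 12]

Each entry (A^⊗3)_ij equals the minimum over all length-3 walks i = v_0 → v_1 → … → v_3 = j of Σ_t A[v_t][v_{t+1}]. For example, for (i, j) = (0, 2) we minimise over 9 possible intermediate vertex sequences; the minimum is 17, attained along the walk 0 → 0 → 0 → 2.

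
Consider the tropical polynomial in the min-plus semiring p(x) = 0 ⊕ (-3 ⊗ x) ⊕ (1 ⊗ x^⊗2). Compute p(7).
p(7) = 0

A tropical monomial a ⊗ x^⊗i evaluates to a + i · x. Evaluating each term at x = 7:
  Term 0 contributes 0 + 0 · 7 = 0
  Term 1 contributes -3 + 1 · 7 = 4
  Term 2 contributes 1 + 2 · 7 = 15
p(7) = ⊕ of these = min[0, 4, 15] = 0.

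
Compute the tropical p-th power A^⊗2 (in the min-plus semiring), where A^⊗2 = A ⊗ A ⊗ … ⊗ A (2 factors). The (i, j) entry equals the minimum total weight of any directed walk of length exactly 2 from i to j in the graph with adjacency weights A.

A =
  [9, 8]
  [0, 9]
A^⊗2 =
  [8, 17]
  [9, 8]

Each entry (A^⊗2)_ij equals the minimum over all length-2 walks i = v_0 → v_1 → … → v_2 = j of Σ_t A[v_t][v_{t+1}]. For example, for (i, j) = (0, 1) we minimise over 2 possible intermediate vertex sequences; the minimum is 17, attained along the walk 0 → 0 → 1.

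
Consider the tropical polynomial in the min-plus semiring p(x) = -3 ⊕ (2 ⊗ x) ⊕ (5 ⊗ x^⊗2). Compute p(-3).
p(-3) = -3

A tropical monomial a ⊗ x^⊗i evaluates to a + i · x. Evaluating each term at x = -3:
  Term 0 contributes -3 + 0 · -3 = -3
  Term 1 contributes 2 + 1 · -3 = -1
  Term 2 contributes 5 + 2 · -3 = -1
p(-3) = ⊕ of these = min[-3, -1, -1] = -3.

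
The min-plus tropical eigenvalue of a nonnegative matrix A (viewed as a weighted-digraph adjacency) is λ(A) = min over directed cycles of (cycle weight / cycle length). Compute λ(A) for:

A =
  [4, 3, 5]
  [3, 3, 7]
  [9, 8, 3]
λ(A) = 3

Enumerate directed cycles and compute their means (weight / length). Sample:
  cycle 0 → 0: weight = 4, length = 1, mean = 4/1 ≈ 4.000
  cycle 1 → 1: weight = 3, length = 1, mean = 3/1 ≈ 3.000
  cycle 2 → 2: weight = 3, length = 1, mean = 3/1 ≈ 3.000
  cycle 0 → 1 → 0: weight = 6, length = 2, mean = 6/2 ≈ 3.000
  cycle 0 → 2 → 0: weight = 14, length = 2, mean = 14/2 ≈ 7.000
  cycle 1 → 0 → 1: weight = 6, length = 2, mean = 6/2 ≈ 3.000
Minimum mean = 3.000, attained e.g. along the cycle 1 → 1 with weight 3 and length 1. So λ(A) = 3/1 = 3.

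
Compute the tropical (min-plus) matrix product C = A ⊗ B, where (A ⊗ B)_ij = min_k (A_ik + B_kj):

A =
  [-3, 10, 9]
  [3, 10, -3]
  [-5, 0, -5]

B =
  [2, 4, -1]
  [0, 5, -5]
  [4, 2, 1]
A ⊗ B =
  [-1, 1, -4]
  [1, -1, -2]
  [-3, -3, -6]

Apply the min-plus product entry-by-entry:
  C[0][0] = min over k of (A[0][0] + B[0][0] = -3 + 2 = -1, A[0][1] + B[1][0] = 10 + 0 = 10, A[0][2] + B[2][0] = 9 + 4 = 13) = -1 (attained at k = 0)
  C[0][1] = min over k of (A[0][0] + B[0][1] = -3 + 4 = 1, A[0][1] + B[1][1] = 10 + 5 = 15, A[0][2] + B[2][1] = 9 + 2 = 11) = 1 (attained at k = 0)
  C[0][2] = min over k of (A[0][0] + B[0][2] = -3 + -1 = -4, A[0][1] + B[1][2] = 10 + -5 = 5, A[0][2] + B[2][2] = 9 + 1 = 10) = -4 (attained at k = 0)
  C[1][0] = min over k of (A[1][0] + B[0][0] = 3 + 2 = 5, A[1][1] + B[1][0] = 10 + 0 = 10, A[1][2] + B[2][0] = -3 + 4 = 1) = 1 (attained at k = 2)
  C[1][1] = min over k of (A[1][0] + B[0][1] = 3 + 4 = 7, A[1][1] + B[1][1] = 10 + 5 = 15, A[1][2] + B[2][1] = -3 + 2 = -1) = -1 (attained at k = 2)
  C[1][2] = min over k of (A[1][0] + B[0][2] = 3 + -1 = 2, A[1][1] + B[1][2] = 10 + -5 = 5, A[1][2] + B[2][2] = -3 + 1 = -2) = -2 (attained at k = 2)
  C[2][0] = min over k of (A[2][0] + B[0][0] = -5 + 2 = -3, A[2][1] + B[1][0] = 0 + 0 = 0, A[2][2] + B[2][0] = -5 + 4 = -1) = -3 (attained at k = 0)
  C[2][1] = min over k of (A[2][0] + B[0][1] = -5 + 4 = -1, A[2][1] + B[1][1] = 0 + 5 = 5, A[2][2] + B[2][1] = -5 + 2 = -3) = -3 (attained at k = 2)
  C[2][2] = min over k of (A[2][0] + B[0][2] = -5 + -1 = -6, A[2][1] + B[1][2] = 0 + -5 = -5, A[2][2] + B[2][2] = -5 + 1 = -4) = -6 (attained at k = 0)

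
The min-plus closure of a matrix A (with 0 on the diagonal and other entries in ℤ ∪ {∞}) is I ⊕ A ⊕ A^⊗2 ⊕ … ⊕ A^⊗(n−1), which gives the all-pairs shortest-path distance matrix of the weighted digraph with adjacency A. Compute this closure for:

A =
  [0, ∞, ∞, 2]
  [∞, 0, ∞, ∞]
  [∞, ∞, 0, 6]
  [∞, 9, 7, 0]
Closure =
  [0, 11, 9, 2]
  [∞, 0, ∞, ∞]
  [∞, 15, 0, 6]
  [∞, 9, 7, 0]

This is the Floyd-Warshall all-pairs shortest-path computation. For each intermediate vertex k = 0, 1, …, 3, update dist[i][j] ← min(dist[i][j], dist[i][k] + dist[k][j]). The final matrix gives, for each (i, j), the minimum total weight of any directed path from i to j (possibly empty when i = j).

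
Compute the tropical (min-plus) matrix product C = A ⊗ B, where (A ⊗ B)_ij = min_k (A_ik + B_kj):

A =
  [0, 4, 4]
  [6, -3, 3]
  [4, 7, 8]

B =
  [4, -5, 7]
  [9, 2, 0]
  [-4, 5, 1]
A ⊗ B =
  [0, -5, 4]
  [-1, -1, -3]
  [4, -1, 7]

Apply the min-plus product entry-by-entry:
  C[0][0] = min over k of (A[0][0] + B[0][0] = 0 + 4 = 4, A[0][1] + B[1][0] = 4 + 9 = 13, A[0][2] + B[2][0] = 4 + -4 = 0) = 0 (attained at k = 2)
  C[0][1] = min over k of (A[0][0] + B[0][1] = 0 + -5 = -5, A[0][1] + B[1][1] = 4 + 2 = 6, A[0][2] + B[2][1] = 4 + 5 = 9) = -5 (attained at k = 0)
  C[0][2] = min over k of (A[0][0] + B[0][2] = 0 + 7 = 7, A[0][1] + B[1][2] = 4 + 0 = 4, A[0][2] + B[2][2] = 4 + 1 = 5) = 4 (attained at k = 1)
  C[1][0] = min over k of (A[1][0] + B[0][0] = 6 + 4 = 10, A[1][1] + B[1][0] = -3 + 9 = 6, A[1][2] + B[2][0] = 3 + -4 = -1) = -1 (attained at k = 2)
  C[1][1] = min over k of (A[1][0] + B[0][1] = 6 + -5 = 1, A[1][1] + B[1][1] = -3 + 2 = -1, A[1][2] + B[2][1] = 3 + 5 = 8) = -1 (attained at k = 1)
  C[1][2] = min over k of (A[1][0] + B[0][2] = 6 + 7 = 13, A[1][1] + B[1][2] = -3 + 0 = -3, A[1][2] + B[2][2] = 3 + 1 = 4) = -3 (attained at k = 1)
  C[2][0] = min over k of (A[2][0] + B[0][0] = 4 + 4 = 8, A[2][1] + B[1][0] = 7 + 9 = 16, A[2][2] + B[2][0] = 8 + -4 = 4) = 4 (attained at k = 2)
  C[2][1] = min over k of (A[2][0] + B[0][1] = 4 + -5 = -1, A[2][1] + B[1][1] = 7 + 2 = 9, A[2][2] + B[2][1] = 8 + 5 = 13) = -1 (attained at k = 0)
  C[2][2] = min over k of (A[2][0] + B[0][2] = 4 + 7 = 11, A[2][1] + B[1][2] = 7 + 0 = 7, A[2][2] + B[2][2] = 8 + 1 = 9) = 7 (attained at k = 1)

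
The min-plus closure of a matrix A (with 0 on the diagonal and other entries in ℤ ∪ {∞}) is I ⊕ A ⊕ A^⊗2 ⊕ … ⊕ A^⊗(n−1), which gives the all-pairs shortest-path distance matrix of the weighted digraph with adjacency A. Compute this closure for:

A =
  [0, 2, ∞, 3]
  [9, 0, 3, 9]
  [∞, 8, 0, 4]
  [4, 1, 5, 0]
Closure =
  [0, 2, 5, 3]
  [9, 0, 3, 7]
  [8, 5, 0, 4]
  [4, 1, 4, 0]

This is the Floyd-Warshall all-pairs shortest-path computation. For each intermediate vertex k = 0, 1, …, 3, update dist[i][j] ← min(dist[i][j], dist[i][k] + dist[k][j]). The final matrix gives, for each (i, j), the minimum total weight of any directed path from i to j (possibly empty when i = j).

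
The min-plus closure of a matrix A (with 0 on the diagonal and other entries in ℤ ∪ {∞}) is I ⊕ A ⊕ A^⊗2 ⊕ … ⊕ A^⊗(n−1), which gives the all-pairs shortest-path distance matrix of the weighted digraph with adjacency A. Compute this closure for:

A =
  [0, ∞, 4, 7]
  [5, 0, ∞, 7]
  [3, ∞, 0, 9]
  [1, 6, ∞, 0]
Closure =
  [0, 13, 4, 7]
  [5, 0, 9, 7]
  [3, 15, 0, 9]
  [1, 6, 5, 0]

This is the Floyd-Warshall all-pairs shortest-path computation. For each intermediate vertex k = 0, 1, …, 3, update dist[i][j] ← min(dist[i][j], dist[i][k] + dist[k][j]). The final matrix gives, for each (i, j), the minimum total weight of any directed path from i to j (possibly empty when i = j).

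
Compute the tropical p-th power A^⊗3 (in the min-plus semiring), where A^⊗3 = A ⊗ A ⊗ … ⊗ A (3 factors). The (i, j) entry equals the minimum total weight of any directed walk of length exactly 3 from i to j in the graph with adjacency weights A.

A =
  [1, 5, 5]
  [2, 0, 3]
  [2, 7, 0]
A^⊗3 =
  [3, 5, 5]
  [2, 0, 3]
  [2, 7, 0]

Each entry (A^⊗3)_ij equals the minimum over all length-3 walks i = v_0 → v_1 → … → v_3 = j of Σ_t A[v_t][v_{t+1}]. For example, for (i, j) = (0, 2) we minimise over 9 possible intermediate vertex sequences; the minimum is 5, attained along the walk 0 → 2 → 2 → 2.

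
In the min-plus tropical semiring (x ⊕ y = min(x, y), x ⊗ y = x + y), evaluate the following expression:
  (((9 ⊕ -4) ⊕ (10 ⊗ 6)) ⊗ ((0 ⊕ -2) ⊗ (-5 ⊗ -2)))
(((9 ⊕ -4) ⊕ (10 ⊗ 6)) ⊗ ((0 ⊕ -2) ⊗ (-5 ⊗ -2))) = -13

Expand innermost to outermost. Recall ⊕ takes the minimum of its arguments and ⊗ takes their sum. Working out the expression (((9 ⊕ -4) ⊕ (10 ⊗ 6)) ⊗ ((0 ⊕ -2) ⊗ (-5 ⊗ -2))) gives -13.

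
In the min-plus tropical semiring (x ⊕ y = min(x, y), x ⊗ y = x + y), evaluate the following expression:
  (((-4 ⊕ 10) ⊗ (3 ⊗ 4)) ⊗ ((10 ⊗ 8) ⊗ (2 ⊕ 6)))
(((-4 ⊕ 10) ⊗ (3 ⊗ 4)) ⊗ ((10 ⊗ 8) ⊗ (2 ⊕ 6))) = 23

Expand innermost to outermost. Recall ⊕ takes the minimum of its arguments and ⊗ takes their sum. Working out the expression (((-4 ⊕ 10) ⊗ (3 ⊗ 4)) ⊗ ((10 ⊗ 8) ⊗ (2 ⊕ 6))) gives 23.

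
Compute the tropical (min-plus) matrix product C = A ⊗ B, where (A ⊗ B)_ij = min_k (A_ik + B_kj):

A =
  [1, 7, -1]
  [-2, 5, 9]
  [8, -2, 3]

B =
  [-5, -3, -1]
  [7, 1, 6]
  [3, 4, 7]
A ⊗ B =
  [-4, -2, 0]
  [-7, -5, -3]
  [3, -1, 4]

Apply the min-plus product entry-by-entry:
  C[0][0] = min over k of (A[0][0] + B[0][0] = 1 + -5 = -4, A[0][1] + B[1][0] = 7 + 7 = 14, A[0][2] + B[2][0] = -1 + 3 = 2) = -4 (attained at k = 0)
  C[0][1] = min over k of (A[0][0] + B[0][1] = 1 + -3 = -2, A[0][1] + B[1][1] = 7 + 1 = 8, A[0][2] + B[2][1] = -1 + 4 = 3) = -2 (attained at k = 0)
  C[0][2] = min over k of (A[0][0] + B[0][2] = 1 + -1 = 0, A[0][1] + B[1][2] = 7 + 6 = 13, A[0][2] + B[2][2] = -1 + 7 = 6) = 0 (attained at k = 0)
  C[1][0] = min over k of (A[1][0] + B[0][0] = -2 + -5 = -7, A[1][1] + B[1][0] = 5 + 7 = 12, A[1][2] + B[2][0] = 9 + 3 = 12) = -7 (attained at k = 0)
  C[1][1] = min over k of (A[1][0] + B[0][1] = -2 + -3 = -5, A[1][1] + B[1][1] = 5 + 1 = 6, A[1][2] + B[2][1] = 9 + 4 = 13) = -5 (attained at k = 0)
  C[1][2] = min over k of (A[1][0] + B[0][2] = -2 + -1 = -3, A[1][1] + B[1][2] = 5 + 6 = 11, A[1][2] + B[2][2] = 9 + 7 = 16) = -3 (attained at k = 0)
  C[2][0] = min over k of (A[2][0] + B[0][0] = 8 + -5 = 3, A[2][1] + B[1][0] = -2 + 7 = 5, A[2][2] + B[2][0] = 3 + 3 = 6) = 3 (attained at k = 0)
  C[2][1] = min over k of (A[2][0] + B[0][1] = 8 + -3 = 5, A[2][1] + B[1][1] = -2 + 1 = -1, A[2][2] + B[2][1] = 3 + 4 = 7) = -1 (attained at k = 1)
  C[2][2] = min over k of (A[2][0] + B[0][2] = 8 + -1 = 7, A[2][1] + B[1][2] = -2 + 6 = 4, A[2][2] + B[2][2] = 3 + 7 = 10) = 4 (attained at k = 1)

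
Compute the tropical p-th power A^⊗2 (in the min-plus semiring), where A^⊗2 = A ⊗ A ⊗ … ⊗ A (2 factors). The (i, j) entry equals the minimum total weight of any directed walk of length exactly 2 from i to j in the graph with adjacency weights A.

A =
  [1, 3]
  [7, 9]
A^⊗2 =
  [2, 4]
  [8, 10]

Each entry (A^⊗2)_ij equals the minimum over all length-2 walks i = v_0 → v_1 → … → v_2 = j of Σ_t A[v_t][v_{t+1}]. For example, for (i, j) = (0, 1) we minimise over 2 possible intermediate vertex sequences; the minimum is 4, attained along the walk 0 → 0 → 1.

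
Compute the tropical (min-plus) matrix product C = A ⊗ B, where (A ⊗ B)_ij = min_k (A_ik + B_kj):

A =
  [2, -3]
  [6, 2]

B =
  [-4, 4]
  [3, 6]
A ⊗ B =
  [-2, 3]
  [2, 8]

Apply the min-plus product entry-by-entry:
  C[0][0] = min over k of (A[0][0] + B[0][0] = 2 + -4 = -2, A[0][1] + B[1][0] = -3 + 3 = 0) = -2 (attained at k = 0)
  C[0][1] = min over k of (A[0][0] + B[0][1] = 2 + 4 = 6, A[0][1] + B[1][1] = -3 + 6 = 3) = 3 (attained at k = 1)
  C[1][0] = min over k of (A[1][0] + B[0][0] = 6 + -4 = 2, A[1][1] + B[1][0] = 2 + 3 = 5) = 2 (attained at k = 0)
  C[1][1] = min over k of (A[1][0] + B[0][1] = 6 + 4 = 10, A[1][1] + B[1][1] = 2 + 6 = 8) = 8 (attained at k = 1)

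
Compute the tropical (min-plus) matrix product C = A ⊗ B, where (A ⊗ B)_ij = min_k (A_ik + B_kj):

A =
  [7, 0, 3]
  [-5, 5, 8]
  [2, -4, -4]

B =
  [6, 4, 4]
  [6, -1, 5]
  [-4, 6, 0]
A ⊗ B =
  [-1, -1, 3]
  [1, -1, -1]
  [-8, -5, -4]

Apply the min-plus product entry-by-entry:
  C[0][0] = min over k of (A[0][0] + B[0][0] = 7 + 6 = 13, A[0][1] + B[1][0] = 0 + 6 = 6, A[0][2] + B[2][0] = 3 + -4 = -1) = -1 (attained at k = 2)
  C[0][1] = min over k of (A[0][0] + B[0][1] = 7 + 4 = 11, A[0][1] + B[1][1] = 0 + -1 = -1, A[0][2] + B[2][1] = 3 + 6 = 9) = -1 (attained at k = 1)
  C[0][2] = min over k of (A[0][0] + B[0][2] = 7 + 4 = 11, A[0][1] + B[1][2] = 0 + 5 = 5, A[0][2] + B[2][2] = 3 + 0 = 3) = 3 (attained at k = 2)
  C[1][0] = min over k of (A[1][0] + B[0][0] = -5 + 6 = 1, A[1][1] + B[1][0] = 5 + 6 = 11, A[1][2] + B[2][0] = 8 + -4 = 4) = 1 (attained at k = 0)
  C[1][1] = min over k of (A[1][0] + B[0][1] = -5 + 4 = -1, A[1][1] + B[1][1] = 5 + -1 = 4, A[1][2] + B[2][1] = 8 + 6 = 14) = -1 (attained at k = 0)
  C[1][2] = min over k of (A[1][0] + B[0][2] = -5 + 4 = -1, A[1][1] + B[1][2] = 5 + 5 = 10, A[1][2] + B[2][2] = 8 + 0 = 8) = -1 (attained at k = 0)
  C[2][0] = min over k of (A[2][0] + B[0][0] = 2 + 6 = 8, A[2][1] + B[1][0] = -4 + 6 = 2, A[2][2] + B[2][0] = -4 + -4 = -8) = -8 (attained at k = 2)
  C[2][1] = min over k of (A[2][0] + B[0][1] = 2 + 4 = 6, A[2][1] + B[1][1] = -4 + -1 = -5, A[2][2] + B[2][1] = -4 + 6 = 2) = -5 (attained at k = 1)
  C[2][2] = min over k of (A[2][0] + B[0][2] = 2 + 4 = 6, A[2][1] + B[1][2] = -4 + 5 = 1, A[2][2] + B[2][2] = -4 + 0 = -4) = -4 (attained at k = 2)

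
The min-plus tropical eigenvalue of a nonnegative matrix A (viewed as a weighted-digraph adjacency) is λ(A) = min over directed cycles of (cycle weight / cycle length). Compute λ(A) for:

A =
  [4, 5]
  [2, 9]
λ(A) = 7/2

Enumerate directed cycles and compute their means (weight / length). Sample:
  cycle 0 → 0: weight = 4, length = 1, mean = 4/1 ≈ 4.000
  cycle 1 → 1: weight = 9, length = 1, mean = 9/1 ≈ 9.000
  cycle 0 → 1 → 0: weight = 7, length = 2, mean = 7/2 ≈ 3.500
  cycle 1 → 0 → 1: weight = 7, length = 2, mean = 7/2 ≈ 3.500
Minimum mean = 3.500, attained e.g. along the cycle 0 → 1 → 0 with weight 7 and length 2. So λ(A) = 7/2 = 7/2.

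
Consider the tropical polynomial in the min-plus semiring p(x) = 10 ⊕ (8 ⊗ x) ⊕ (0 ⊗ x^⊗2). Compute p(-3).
p(-3) = -6

A tropical monomial a ⊗ x^⊗i evaluates to a + i · x. Evaluating each term at x = -3:
  Term 0 contributes 10 + 0 · -3 = 10
  Term 1 contributes 8 + 1 · -3 = 5
  Term 2 contributes 0 + 2 · -3 = -6
p(-3) = ⊕ of these = min[10, 5, -6] = -6.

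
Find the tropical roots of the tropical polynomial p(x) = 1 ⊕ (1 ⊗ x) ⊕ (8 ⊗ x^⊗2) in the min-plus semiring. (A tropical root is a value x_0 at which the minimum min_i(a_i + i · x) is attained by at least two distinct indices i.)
Roots: {-7, 0}

Each tropical root is a break point of the lower envelope of the lines y = a_i + i · x (there are 3 lines, with slopes 0, 1, ..., 2). Only the lines that attain the minimum somewhere contribute to roots; other lines are dominated. Here the surviving (envelope) indices are i = 2, i = 1, i = 0.
Intersections between consecutive envelope lines give the roots: for adjacent envelope indices i < j the intersection is x = (a_i − a_j) / (j − i). Reading off the sorted break points: {-7, 0}.
Verification: at each break x_0, at least two indices attain the minimum of min_i(a_i + i · x_0).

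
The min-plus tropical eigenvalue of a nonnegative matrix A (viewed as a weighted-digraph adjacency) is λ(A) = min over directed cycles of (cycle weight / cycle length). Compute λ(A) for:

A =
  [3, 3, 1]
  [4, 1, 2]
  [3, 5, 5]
λ(A) = 1

Enumerate directed cycles and compute their means (weight / length). Sample:
  cycle 0 → 0: weight = 3, length = 1, mean = 3/1 ≈ 3.000
  cycle 1 → 1: weight = 1, length = 1, mean = 1/1 ≈ 1.000
  cycle 2 → 2: weight = 5, length = 1, mean = 5/1 ≈ 5.000
  cycle 0 → 1 → 0: weight = 7, length = 2, mean = 7/2 ≈ 3.500
  cycle 0 → 2 → 0: weight = 4, length = 2, mean = 4/2 ≈ 2.000
  cycle 1 → 0 → 1: weight = 7, length = 2, mean = 7/2 ≈ 3.500
Minimum mean = 1.000, attained e.g. along the cycle 1 → 1 with weight 1 and length 1. So λ(A) = 1/1 = 1.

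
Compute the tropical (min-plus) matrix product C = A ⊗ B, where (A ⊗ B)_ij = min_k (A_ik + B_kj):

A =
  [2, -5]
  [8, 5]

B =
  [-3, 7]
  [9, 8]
A ⊗ B =
  [-1, 3]
  [5, 13]

Apply the min-plus product entry-by-entry:
  C[0][0] = min over k of (A[0][0] + B[0][0] = 2 + -3 = -1, A[0][1] + B[1][0] = -5 + 9 = 4) = -1 (attained at k = 0)
  C[0][1] = min over k of (A[0][0] + B[0][1] = 2 + 7 = 9, A[0][1] + B[1][1] = -5 + 8 = 3) = 3 (attained at k = 1)
  C[1][0] = min over k of (A[1][0] + B[0][0] = 8 + -3 = 5, A[1][1] + B[1][0] = 5 + 9 = 14) = 5 (attained at k = 0)
  C[1][1] = min over k of (A[1][0] + B[0][1] = 8 + 7 = 15, A[1][1] + B[1][1] = 5 + 8 = 13) = 13 (attained at k = 1)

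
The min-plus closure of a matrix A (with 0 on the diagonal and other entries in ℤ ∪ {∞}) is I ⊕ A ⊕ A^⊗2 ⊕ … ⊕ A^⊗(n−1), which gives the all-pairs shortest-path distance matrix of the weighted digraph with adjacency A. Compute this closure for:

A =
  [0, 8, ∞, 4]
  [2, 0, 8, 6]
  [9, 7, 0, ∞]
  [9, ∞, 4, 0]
Closure =
  [0, 8, 8, 4]
  [2, 0, 8, 6]
  [9, 7, 0, 13]
  [9, 11, 4, 0]

This is the Floyd-Warshall all-pairs shortest-path computation. For each intermediate vertex k = 0, 1, …, 3, update dist[i][j] ← min(dist[i][j], dist[i][k] + dist[k][j]). The final matrix gives, for each (i, j), the minimum total weight of any directed path from i to j (possibly empty when i = j).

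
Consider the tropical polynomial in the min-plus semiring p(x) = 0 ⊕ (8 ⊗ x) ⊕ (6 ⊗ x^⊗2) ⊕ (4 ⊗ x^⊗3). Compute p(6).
p(6) = 0

A tropical monomial a ⊗ x^⊗i evaluates to a + i · x. Evaluating each term at x = 6:
  Term 0 contributes 0 + 0 · 6 = 0
  Term 1 contributes 8 + 1 · 6 = 14
  Term 2 contributes 6 + 2 · 6 = 18
  Term 3 contributes 4 + 3 · 6 = 22
p(6) = ⊕ of these = min[0, 14, 18, 22] = 0.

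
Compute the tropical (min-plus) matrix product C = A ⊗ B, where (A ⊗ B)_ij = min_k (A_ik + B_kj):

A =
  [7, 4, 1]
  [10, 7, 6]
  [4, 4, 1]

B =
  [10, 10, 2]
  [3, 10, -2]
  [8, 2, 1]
A ⊗ B =
  [7, 3, 2]
  [10, 8, 5]
  [7, 3, 2]

Apply the min-plus product entry-by-entry:
  C[0][0] = min over k of (A[0][0] + B[0][0] = 7 + 10 = 17, A[0][1] + B[1][0] = 4 + 3 = 7, A[0][2] + B[2][0] = 1 + 8 = 9) = 7 (attained at k = 1)
  C[0][1] = min over k of (A[0][0] + B[0][1] = 7 + 10 = 17, A[0][1] + B[1][1] = 4 + 10 = 14, A[0][2] + B[2][1] = 1 + 2 = 3) = 3 (attained at k = 2)
  C[0][2] = min over k of (A[0][0] + B[0][2] = 7 + 2 = 9, A[0][1] + B[1][2] = 4 + -2 = 2, A[0][2] + B[2][2] = 1 + 1 = 2) = 2 (attained at k = 1)
  C[1][0] = min over k of (A[1][0] + B[0][0] = 10 + 10 = 20, A[1][1] + B[1][0] = 7 + 3 = 10, A[1][2] + B[2][0] = 6 + 8 = 14) = 10 (attained at k = 1)
  C[1][1] = min over k of (A[1][0] + B[0][1] = 10 + 10 = 20, A[1][1] + B[1][1] = 7 + 10 = 17, A[1][2] + B[2][1] = 6 + 2 = 8) = 8 (attained at k = 2)
  C[1][2] = min over k of (A[1][0] + B[0][2] = 10 + 2 = 12, A[1][1] + B[1][2] = 7 + -2 = 5, A[1][2] + B[2][2] = 6 + 1 = 7) = 5 (attained at k = 1)
  C[2][0] = min over k of (A[2][0] + B[0][0] = 4 + 10 = 14, A[2][1] + B[1][0] = 4 + 3 = 7, A[2][2] + B[2][0] = 1 + 8 = 9) = 7 (attained at k = 1)
  C[2][1] = min over k of (A[2][0] + B[0][1] = 4 + 10 = 14, A[2][1] + B[1][1] = 4 + 10 = 14, A[2][2] + B[2][1] = 1 + 2 = 3) = 3 (attained at k = 2)
  C[2][2] = min over k of (A[2][0] + B[0][2] = 4 + 2 = 6, A[2][1] + B[1][2] = 4 + -2 = 2, A[2][2] + B[2][2] = 1 + 1 = 2) = 2 (attained at k = 1)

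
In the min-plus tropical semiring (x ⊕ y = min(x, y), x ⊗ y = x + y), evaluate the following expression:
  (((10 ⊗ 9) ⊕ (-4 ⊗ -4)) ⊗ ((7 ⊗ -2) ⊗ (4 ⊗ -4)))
(((10 ⊗ 9) ⊕ (-4 ⊗ -4)) ⊗ ((7 ⊗ -2) ⊗ (4 ⊗ -4))) = -3

Expand innermost to outermost. Recall ⊕ takes the minimum of its arguments and ⊗ takes their sum. Working out the expression (((10 ⊗ 9) ⊕ (-4 ⊗ -4)) ⊗ ((7 ⊗ -2) ⊗ (4 ⊗ -4))) gives -3.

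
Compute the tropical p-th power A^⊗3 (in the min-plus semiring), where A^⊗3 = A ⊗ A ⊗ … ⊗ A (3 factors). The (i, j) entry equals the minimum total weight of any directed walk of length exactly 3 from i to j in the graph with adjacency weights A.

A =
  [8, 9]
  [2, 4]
A^⊗3 =
  [15, 17]
  [10, 12]

Each entry (A^⊗3)_ij equals the minimum over all length-3 walks i = v_0 → v_1 → … → v_3 = j of Σ_t A[v_t][v_{t+1}]. For example, for (i, j) = (0, 1) we minimise over 4 possible intermediate vertex sequences; the minimum is 17, attained along the walk 0 → 1 → 1 → 1.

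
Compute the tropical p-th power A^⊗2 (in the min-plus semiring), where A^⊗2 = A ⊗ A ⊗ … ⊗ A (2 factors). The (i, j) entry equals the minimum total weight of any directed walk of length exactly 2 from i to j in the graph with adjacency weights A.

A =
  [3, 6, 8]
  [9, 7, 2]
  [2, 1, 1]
A^⊗2 =
  [6, 9, 8]
  [4, 3, 3]
  [3, 2, 2]

Each entry (A^⊗2)_ij equals the minimum over all length-2 walks i = v_0 → v_1 → … → v_2 = j of Σ_t A[v_t][v_{t+1}]. For example, for (i, j) = (0, 2) we minimise over 3 possible intermediate vertex sequences; the minimum is 8, attained along the walk 0 → 1 → 2.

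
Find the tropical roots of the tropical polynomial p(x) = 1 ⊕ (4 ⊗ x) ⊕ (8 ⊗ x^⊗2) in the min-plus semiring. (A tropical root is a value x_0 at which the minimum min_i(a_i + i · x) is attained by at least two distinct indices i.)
Roots: {-4, -3}

Each tropical root is a break point of the lower envelope of the lines y = a_i + i · x (there are 3 lines, with slopes 0, 1, ..., 2). Only the lines that attain the minimum somewhere contribute to roots; other lines are dominated. Here the surviving (envelope) indices are i = 2, i = 1, i = 0.
Intersections between consecutive envelope lines give the roots: for adjacent envelope indices i < j the intersection is x = (a_i − a_j) / (j − i). Reading off the sorted break points: {-4, -3}.
Verification: at each break x_0, at least two indices attain the minimum of min_i(a_i + i · x_0).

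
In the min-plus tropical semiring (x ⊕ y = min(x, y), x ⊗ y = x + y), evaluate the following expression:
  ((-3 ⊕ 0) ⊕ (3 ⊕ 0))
((-3 ⊕ 0) ⊕ (3 ⊕ 0)) = -3

Expand innermost to outermost. Recall ⊕ takes the minimum of its arguments and ⊗ takes their sum. Working out the expression ((-3 ⊕ 0) ⊕ (3 ⊕ 0)) gives -3.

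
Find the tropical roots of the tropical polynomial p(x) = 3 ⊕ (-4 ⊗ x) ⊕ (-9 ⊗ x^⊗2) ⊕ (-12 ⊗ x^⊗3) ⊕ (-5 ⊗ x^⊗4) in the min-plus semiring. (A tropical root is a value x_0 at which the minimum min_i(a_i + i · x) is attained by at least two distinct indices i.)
Roots: {-7, 3, 5, 7}

Each tropical root is a break point of the lower envelope of the lines y = a_i + i · x (there are 5 lines, with slopes 0, 1, ..., 4). Only the lines that attain the minimum somewhere contribute to roots; other lines are dominated. Here the surviving (envelope) indices are i = 4, i = 3, i = 2, i = 1, i = 0.
Intersections between consecutive envelope lines give the roots: for adjacent envelope indices i < j the intersection is x = (a_i − a_j) / (j − i). Reading off the sorted break points: {-7, 3, 5, 7}.
Verification: at each break x_0, at least two indices attain the minimum of min_i(a_i + i · x_0).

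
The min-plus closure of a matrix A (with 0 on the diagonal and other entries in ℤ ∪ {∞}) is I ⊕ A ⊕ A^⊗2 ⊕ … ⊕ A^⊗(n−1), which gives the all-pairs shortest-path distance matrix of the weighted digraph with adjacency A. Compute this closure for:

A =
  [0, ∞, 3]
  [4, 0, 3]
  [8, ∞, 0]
Closure =
  [0, ∞, 3]
  [4, 0, 3]
  [8, ∞, 0]

This is the Floyd-Warshall all-pairs shortest-path computation. For each intermediate vertex k = 0, 1, …, 2, update dist[i][j] ← min(dist[i][j], dist[i][k] + dist[k][j]). The final matrix gives, for each (i, j), the minimum total weight of any directed path from i to j (possibly empty when i = j).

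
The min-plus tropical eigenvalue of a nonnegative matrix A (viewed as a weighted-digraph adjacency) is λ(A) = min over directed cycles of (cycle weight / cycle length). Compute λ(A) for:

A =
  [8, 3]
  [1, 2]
λ(A) = 2

Enumerate directed cycles and compute their means (weight / length). Sample:
  cycle 0 → 0: weight = 8, length = 1, mean = 8/1 ≈ 8.000
  cycle 1 → 1: weight = 2, length = 1, mean = 2/1 ≈ 2.000
  cycle 0 → 1 → 0: weight = 4, length = 2, mean = 4/2 ≈ 2.000
  cycle 1 → 0 → 1: weight = 4, length = 2, mean = 4/2 ≈ 2.000
Minimum mean = 2.000, attained e.g. along the cycle 1 → 1 with weight 2 and length 1. So λ(A) = 2/1 = 2.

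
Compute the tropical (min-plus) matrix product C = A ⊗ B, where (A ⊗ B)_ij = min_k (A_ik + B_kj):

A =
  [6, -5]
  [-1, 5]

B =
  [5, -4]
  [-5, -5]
A ⊗ B =
  [-10, -10]
  [0, -5]

Apply the min-plus product entry-by-entry:
  C[0][0] = min over k of (A[0][0] + B[0][0] = 6 + 5 = 11, A[0][1] + B[1][0] = -5 + -5 = -10) = -10 (attained at k = 1)
  C[0][1] = min over k of (A[0][0] + B[0][1] = 6 + -4 = 2, A[0][1] + B[1][1] = -5 + -5 = -10) = -10 (attained at k = 1)
  C[1][0] = min over k of (A[1][0] + B[0][0] = -1 + 5 = 4, A[1][1] + B[1][0] = 5 + -5 = 0) = 0 (attained at k = 1)
  C[1][1] = min over k of (A[1][0] + B[0][1] = -1 + -4 = -5, A[1][1] + B[1][1] = 5 + -5 = 0) = -5 (attained at k = 0)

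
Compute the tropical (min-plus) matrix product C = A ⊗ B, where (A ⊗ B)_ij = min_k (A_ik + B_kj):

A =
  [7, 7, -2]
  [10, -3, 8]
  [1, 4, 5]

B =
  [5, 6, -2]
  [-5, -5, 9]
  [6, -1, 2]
A ⊗ B =
  [2, -3, 0]
  [-8, -8, 6]
  [-1, -1, -1]

Apply the min-plus product entry-by-entry:
  C[0][0] = min over k of (A[0][0] + B[0][0] = 7 + 5 = 12, A[0][1] + B[1][0] = 7 + -5 = 2, A[0][2] + B[2][0] = -2 + 6 = 4) = 2 (attained at k = 1)
  C[0][1] = min over k of (A[0][0] + B[0][1] = 7 + 6 = 13, A[0][1] + B[1][1] = 7 + -5 = 2, A[0][2] + B[2][1] = -2 + -1 = -3) = -3 (attained at k = 2)
  C[0][2] = min over k of (A[0][0] + B[0][2] = 7 + -2 = 5, A[0][1] + B[1][2] = 7 + 9 = 16, A[0][2] + B[2][2] = -2 + 2 = 0) = 0 (attained at k = 2)
  C[1][0] = min over k of (A[1][0] + B[0][0] = 10 + 5 = 15, A[1][1] + B[1][0] = -3 + -5 = -8, A[1][2] + B[2][0] = 8 + 6 = 14) = -8 (attained at k = 1)
  C[1][1] = min over k of (A[1][0] + B[0][1] = 10 + 6 = 16, A[1][1] + B[1][1] = -3 + -5 = -8, A[1][2] + B[2][1] = 8 + -1 = 7) = -8 (attained at k = 1)
  C[1][2] = min over k of (A[1][0] + B[0][2] = 10 + -2 = 8, A[1][1] + B[1][2] = -3 + 9 = 6, A[1][2] + B[2][2] = 8 + 2 = 10) = 6 (attained at k = 1)
  C[2][0] = min over k of (A[2][0] + B[0][0] = 1 + 5 = 6, A[2][1] + B[1][0] = 4 + -5 = -1, A[2][2] + B[2][0] = 5 + 6 = 11) = -1 (attained at k = 1)
  C[2][1] = min over k of (A[2][0] + B[0][1] = 1 + 6 = 7, A[2][1] + B[1][1] = 4 + -5 = -1, A[2][2] + B[2][1] = 5 + -1 = 4) = -1 (attained at k = 1)
  C[2][2] = min over k of (A[2][0] + B[0][2] = 1 + -2 = -1, A[2][1] + B[1][2] = 4 + 9 = 13, A[2][2] + B[2][2] = 5 + 2 = 7) = -1 (attained at k = 0)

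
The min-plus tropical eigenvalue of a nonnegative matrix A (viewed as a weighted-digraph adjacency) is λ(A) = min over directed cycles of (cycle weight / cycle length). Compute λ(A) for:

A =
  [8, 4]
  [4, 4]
λ(A) = 4

Enumerate directed cycles and compute their means (weight / length). Sample:
  cycle 0 → 0: weight = 8, length = 1, mean = 8/1 ≈ 8.000
  cycle 1 → 1: weight = 4, length = 1, mean = 4/1 ≈ 4.000
  cycle 0 → 1 → 0: weight = 8, length = 2, mean = 8/2 ≈ 4.000
  cycle 1 → 0 → 1: weight = 8, length = 2, mean = 8/2 ≈ 4.000
Minimum mean = 4.000, attained e.g. along the cycle 1 → 1 with weight 4 and length 1. So λ(A) = 4/1 = 4.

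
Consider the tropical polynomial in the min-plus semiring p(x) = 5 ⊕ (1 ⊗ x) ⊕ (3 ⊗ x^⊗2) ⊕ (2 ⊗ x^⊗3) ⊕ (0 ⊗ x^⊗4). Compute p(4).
p(4) = 5

A tropical monomial a ⊗ x^⊗i evaluates to a + i · x. Evaluating each term at x = 4:
  Term 0 contributes 5 + 0 · 4 = 5
  Term 1 contributes 1 + 1 · 4 = 5
  Term 2 contributes 3 + 2 · 4 = 11
  Term 3 contributes 2 + 3 · 4 = 14
  Term 4 contributes 0 + 4 · 4 = 16
p(4) = ⊕ of these = min[5, 5, 11, 14, 16] = 5.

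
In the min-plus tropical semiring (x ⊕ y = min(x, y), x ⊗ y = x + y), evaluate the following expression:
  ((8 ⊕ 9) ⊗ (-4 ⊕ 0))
((8 ⊕ 9) ⊗ (-4 ⊕ 0)) = 4

Expand innermost to outermost. Recall ⊕ takes the minimum of its arguments and ⊗ takes their sum. Working out the expression ((8 ⊕ 9) ⊗ (-4 ⊕ 0)) gives 4.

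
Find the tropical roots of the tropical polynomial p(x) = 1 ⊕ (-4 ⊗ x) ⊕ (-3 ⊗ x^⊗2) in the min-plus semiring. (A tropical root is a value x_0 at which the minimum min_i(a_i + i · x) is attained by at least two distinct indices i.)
Roots: {-1, 5}

Each tropical root is a break point of the lower envelope of the lines y = a_i + i · x (there are 3 lines, with slopes 0, 1, ..., 2). Only the lines that attain the minimum somewhere contribute to roots; other lines are dominated. Here the surviving (envelope) indices are i = 2, i = 1, i = 0.
Intersections between consecutive envelope lines give the roots: for adjacent envelope indices i < j the intersection is x = (a_i − a_j) / (j − i). Reading off the sorted break points: {-1, 5}.
Verification: at each break x_0, at least two indices attain the minimum of min_i(a_i + i · x_0).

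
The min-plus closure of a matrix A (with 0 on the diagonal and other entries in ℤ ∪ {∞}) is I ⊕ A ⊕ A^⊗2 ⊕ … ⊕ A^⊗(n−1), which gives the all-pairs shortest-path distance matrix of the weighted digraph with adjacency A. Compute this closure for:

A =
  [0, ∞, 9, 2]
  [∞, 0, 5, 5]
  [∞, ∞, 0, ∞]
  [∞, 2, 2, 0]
Closure =
  [0, 4, 4, 2]
  [∞, 0, 5, 5]
  [∞, ∞, 0, ∞]
  [∞, 2, 2, 0]

This is the Floyd-Warshall all-pairs shortest-path computation. For each intermediate vertex k = 0, 1, …, 3, update dist[i][j] ← min(dist[i][j], dist[i][k] + dist[k][j]). The final matrix gives, for each (i, j), the minimum total weight of any directed path from i to j (possibly empty when i = j).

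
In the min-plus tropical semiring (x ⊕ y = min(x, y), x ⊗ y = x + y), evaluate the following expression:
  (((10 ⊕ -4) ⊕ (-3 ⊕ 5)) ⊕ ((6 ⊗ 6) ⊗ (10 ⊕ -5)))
(((10 ⊕ -4) ⊕ (-3 ⊕ 5)) ⊕ ((6 ⊗ 6) ⊗ (10 ⊕ -5))) = -4

Expand innermost to outermost. Recall ⊕ takes the minimum of its arguments and ⊗ takes their sum. Working out the expression (((10 ⊕ -4) ⊕ (-3 ⊕ 5)) ⊕ ((6 ⊗ 6) ⊗ (10 ⊕ -5))) gives -4.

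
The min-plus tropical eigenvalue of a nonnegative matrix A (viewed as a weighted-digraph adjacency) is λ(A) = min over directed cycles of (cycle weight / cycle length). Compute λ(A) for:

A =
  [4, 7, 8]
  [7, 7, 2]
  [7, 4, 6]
λ(A) = 3

Enumerate directed cycles and compute their means (weight / length). Sample:
  cycle 0 → 0: weight = 4, length = 1, mean = 4/1 ≈ 4.000
  cycle 1 → 1: weight = 7, length = 1, mean = 7/1 ≈ 7.000
  cycle 2 → 2: weight = 6, length = 1, mean = 6/1 ≈ 6.000
  cycle 0 → 1 → 0: weight = 14, length = 2, mean = 14/2 ≈ 7.000
  cycle 0 → 2 → 0: weight = 15, length = 2, mean = 15/2 ≈ 7.500
  cycle 1 → 0 → 1: weight = 14, length = 2, mean = 14/2 ≈ 7.000
Minimum mean = 3.000, attained e.g. along the cycle 1 → 2 → 1 with weight 6 and length 2. So λ(A) = 6/2 = 3.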